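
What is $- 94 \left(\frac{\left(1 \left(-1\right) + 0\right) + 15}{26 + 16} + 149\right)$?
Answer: $- \frac{42112}{3} \approx -14037.0$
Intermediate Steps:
$- 94 \left(\frac{\left(1 \left(-1\right) + 0\right) + 15}{26 + 16} + 149\right) = - 94 \left(\frac{\left(-1 + 0\right) + 15}{42} + 149\right) = - 94 \left(\left(-1 + 15\right) \frac{1}{42} + 149\right) = - 94 \left(14 \cdot \frac{1}{42} + 149\right) = - 94 \left(\frac{1}{3} + 149\right) = \left(-94\right) \frac{448}{3} = - \frac{42112}{3}$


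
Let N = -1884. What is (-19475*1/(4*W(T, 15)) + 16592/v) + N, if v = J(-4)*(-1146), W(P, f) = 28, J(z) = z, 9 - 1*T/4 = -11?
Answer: -131834471/64176 ≈ -2054.3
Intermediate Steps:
T = 80 (T = 36 - 4*(-11) = 36 + 44 = 80)
v = 4584 (v = -4*(-1146) = 4584)
(-19475*1/(4*W(T, 15)) + 16592/v) + N = (-19475/(4*28) + 16592/4584) - 1884 = (-19475/112 + 16592*(1/4584)) - 1884 = (-19475*1/112 + 2074/573) - 1884 = (-19475/112 + 2074/573) - 1884 = -10926887/64176 - 1884 = -131834471/64176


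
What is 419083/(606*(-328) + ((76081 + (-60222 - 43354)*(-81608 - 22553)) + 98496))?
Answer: 419083/10788555545 ≈ 3.8845e-5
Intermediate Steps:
419083/(606*(-328) + ((76081 + (-60222 - 43354)*(-81608 - 22553)) + 98496)) = 419083/(-198768 + ((76081 - 103576*(-104161)) + 98496)) = 419083/(-198768 + ((76081 + 10788579736) + 98496)) = 419083/(-198768 + (10788655817 + 98496)) = 419083/(-198768 + 10788754313) = 419083/10788555545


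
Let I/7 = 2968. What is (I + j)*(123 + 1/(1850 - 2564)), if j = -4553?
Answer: 1424720083/714 ≈ 1.9954e+6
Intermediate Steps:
I = 20776 (I = 7*2968 = 20776)
(I + j)*(123 + 1/(1850 - 2564)) = (20776 - 4553)*(123 + 1/(1850 - 2564)) = 16223*(123 + 1/(-714)) = 16223*(123 - 1/714) = 16223*(87821/714) = 1424720083/714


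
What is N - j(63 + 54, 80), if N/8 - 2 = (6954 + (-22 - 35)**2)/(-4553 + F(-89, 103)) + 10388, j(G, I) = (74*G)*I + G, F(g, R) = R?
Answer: -1356483137/2225 ≈ -6.0966e+5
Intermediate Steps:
j(G, I) = G + 74*G*I (j(G, I) = 74*G*I + G = G + 74*G*I)
N = 184901188/2225 (N = 16 + 8*((6954 + (-22 - 35)**2)/(-4553 + 103) + 10388) = 16 + 8*((6954 + (-57)**2)/(-4450) + 10388) = 16 + 8*((6954 + 3249)*(-1/4450) + 10388) = 16 + 8*(10203*(-1/4450) + 10388) = 16 + 8*(-10203/4450 + 10388) = 16 + 8*(46216397/4450) = 16 + 184865588/2225 = 184901188/2225 ≈ 83102.)
N - j(63 + 54, 80) = 184901188/2225 - (63 + 54)*(1 + 74*80) = 184901188/2225 - 117*(1 + 5920) = 184901188/2225 - 117*5921 = 184901188/2225 - 1*692757 = 184901188/2225 - 692757 = -1356483137/2225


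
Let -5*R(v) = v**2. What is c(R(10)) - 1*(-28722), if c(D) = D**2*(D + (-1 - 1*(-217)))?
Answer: 107122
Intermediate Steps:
R(v) = -v**2/5
c(D) = D**2*(216 + D) (c(D) = D**2*(D + (-1 + 217)) = D**2*(D + 216) = D**2*(216 + D))
c(R(10)) - 1*(-28722) = (-1/5*10**2)**2*(216 - 1/5*10**2) - 1*(-28722) = (-1/5*100)**2*(216 - 1/5*100) + 28722 = (-20)**2*(216 - 20) + 28722 = 400*196 + 28722 = 78400 + 28722 = 107122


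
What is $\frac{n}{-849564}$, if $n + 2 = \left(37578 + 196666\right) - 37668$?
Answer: $- \frac{98287}{424782} \approx -0.23138$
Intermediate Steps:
$n = 196574$ ($n = -2 + \left(\left(37578 + 196666\right) - 37668\right) = -2 + \left(234244 - 37668\right) = -2 + 196576 = 196574$)
$\frac{n}{-849564} = \frac{196574}{-849564} = 196574 \left(- \frac{1}{849564}\right) = - \frac{98287}{424782}$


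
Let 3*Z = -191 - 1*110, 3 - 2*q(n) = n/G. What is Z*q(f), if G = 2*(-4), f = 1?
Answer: -7525/48 ≈ -156.77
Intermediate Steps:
G = -8
q(n) = 3/2 + n/16 (q(n) = 3/2 - n/(2*(-8)) = 3/2 - n*(-1)/(2*8) = 3/2 - (-1)*n/16 = 3/2 + n/16)
Z = -301/3 (Z = (-191 - 1*110)/3 = (-191 - 110)/3 = (⅓)*(-301) = -301/3 ≈ -100.33)
Z*q(f) = -301*(3/2 + (1/16)*1)/3 = -301*(3/2 + 1/16)/3 = -301/3*25/16 = -7525/48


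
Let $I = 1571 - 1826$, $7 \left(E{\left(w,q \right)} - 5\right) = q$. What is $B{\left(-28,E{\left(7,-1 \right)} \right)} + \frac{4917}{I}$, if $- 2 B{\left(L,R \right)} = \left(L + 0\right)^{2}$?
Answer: $- \frac{34959}{85} \approx -411.28$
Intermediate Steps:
$E{\left(w,q \right)} = 5 + \frac{q}{7}$
$I = -255$
$B{\left(L,R \right)} = - \frac{L^{2}}{2}$ ($B{\left(L,R \right)} = - \frac{\left(L + 0\right)^{2}}{2} = - \frac{L^{2}}{2}$)
$B{\left(-28,E{\left(7,-1 \right)} \right)} + \frac{4917}{I} = - \frac{\left(-28\right)^{2}}{2} + \frac{4917}{-255} = \left(- \frac{1}{2}\right) 784 + 4917 \left(- \frac{1}{255}\right) = -392 - \frac{1639}{85} = - \frac{34959}{85}$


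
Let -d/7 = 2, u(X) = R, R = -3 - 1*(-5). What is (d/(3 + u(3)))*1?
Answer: -14/5 ≈ -2.8000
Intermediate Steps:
R = 2 (R = -3 + 5 = 2)
u(X) = 2
d = -14 (d = -7*2 = -14)
(d/(3 + u(3)))*1 = -14/(3 + 2)*1 = -14/5*1 = -14/5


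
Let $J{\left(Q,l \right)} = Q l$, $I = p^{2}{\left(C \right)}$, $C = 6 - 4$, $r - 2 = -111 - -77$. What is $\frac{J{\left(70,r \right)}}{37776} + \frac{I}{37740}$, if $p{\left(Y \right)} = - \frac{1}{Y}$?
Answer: $- \frac{7044013}{118805520} \approx -0.05929$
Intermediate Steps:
$r = -32$ ($r = 2 - 34 = -32$)
$C = 2$ ($C = 6 - 4 = 2$)
$I = \frac{1}{4}$ ($I = \left(- \frac{1}{2}\right)^{2} = \frac{1}{4} \approx 0.25$)
$\frac{J{\left(70,r \right)}}{37776} + \frac{I}{37740} = \frac{70 \left(-32\right)}{37776} + \frac{1}{4 \cdot 37740} = \left(-2240\right) \frac{1}{37776} + \frac{1}{4} \cdot \frac{1}{37740} = - \frac{140}{2361} + \frac{1}{150960} = - \frac{7044013}{118805520}$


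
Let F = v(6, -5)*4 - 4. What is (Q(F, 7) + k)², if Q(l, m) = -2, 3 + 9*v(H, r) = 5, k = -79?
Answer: 6561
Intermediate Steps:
v(H, r) = 2/9 (v(H, r) = -⅓ + (⅑)*5 = -⅓ + 5/9 = 2/9)
F = -28/9 (F = (2/9)*4 - 4 = 8/9 - 4 = -28/9 ≈ -3.1111)
(Q(F, 7) + k)² = (-2 - 79)² = (-81)² = 6561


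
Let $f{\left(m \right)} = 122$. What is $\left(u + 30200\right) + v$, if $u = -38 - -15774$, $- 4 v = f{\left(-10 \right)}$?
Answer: $\frac{91811}{2} \approx 45906.0$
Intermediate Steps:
$v = - \frac{61}{2}$ ($v = \left(- \frac{1}{4}\right) 122 = - \frac{61}{2} \approx -30.5$)
$u = 15736$ ($u = -38 + 15774 = 15736$)
$\left(u + 30200\right) + v = \left(15736 + 30200\right) - \frac{61}{2} = 45936 - \frac{61}{2} = \frac{91811}{2}$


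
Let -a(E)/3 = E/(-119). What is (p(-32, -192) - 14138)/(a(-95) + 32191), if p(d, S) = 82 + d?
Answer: -419118/957611 ≈ -0.43767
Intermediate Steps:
a(E) = 3*E/119 (a(E) = -3*E/(-119) = -3*E*(-1)/119 = -(-3)*E/119 = 3*E/119)
(p(-32, -192) - 14138)/(a(-95) + 32191) = ((82 - 32) - 14138)/((3/119)*(-95) + 32191) = (50 - 14138)/(-285/119 + 32191) = -14088/3830444/119 = -14088*119/3830444 = -419118/957611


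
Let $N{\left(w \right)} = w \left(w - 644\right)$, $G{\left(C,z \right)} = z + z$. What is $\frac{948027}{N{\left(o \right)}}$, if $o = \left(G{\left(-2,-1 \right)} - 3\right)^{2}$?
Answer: $- \frac{948027}{15475} \approx -61.262$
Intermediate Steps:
$G{\left(C,z \right)} = 2 z$
$o = 25$ ($o = \left(2 \left(-1\right) - 3\right)^{2} = \left(-2 - 3\right)^{2} = \left(-5\right)^{2} = 25$)
$N{\left(w \right)} = w \left(-644 + w\right)$
$\frac{948027}{N{\left(o \right)}} = \frac{948027}{25 \left(-644 + 25\right)} = \frac{948027}{25 \left(-619\right)} = \frac{948027}{-15475} = 948027 \left(- \frac{1}{15475}\right) = - \frac{948027}{15475}$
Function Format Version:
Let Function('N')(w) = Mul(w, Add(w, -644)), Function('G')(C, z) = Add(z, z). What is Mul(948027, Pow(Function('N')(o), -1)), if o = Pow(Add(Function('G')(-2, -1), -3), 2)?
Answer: Rational(-948027, 15475) ≈ -61.262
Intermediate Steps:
Function('G')(C, z) = Mul(2, z)
o = 25 (o = Pow(Add(Mul(2, -1), -3), 2) = Pow(Add(-2, -3), 2) = Pow(-5, 2) = 25)
Function('N')(w) = Mul(w, Add(-644, w))
Mul(948027, Pow(Function('N')(o), -1)) = Mul(948027, Pow(Mul(25, Add(-644, 25)), -1)) = Mul(948027, Pow(Mul(25, -619), -1)) = Mul(948027, Pow(-15475, -1)) = Mul(948027, Rational(-1, 15475)) = Rational(-948027, 15475)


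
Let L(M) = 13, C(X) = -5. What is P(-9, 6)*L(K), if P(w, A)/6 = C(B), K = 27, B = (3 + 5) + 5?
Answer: -390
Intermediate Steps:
B = 13 (B = 8 + 5 = 13)
P(w, A) = -30 (P(w, A) = 6*(-5) = -30)
P(-9, 6)*L(K) = -30*13 = -390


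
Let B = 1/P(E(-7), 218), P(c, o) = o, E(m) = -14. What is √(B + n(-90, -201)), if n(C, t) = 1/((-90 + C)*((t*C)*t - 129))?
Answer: √648543662622476745/11890436130 ≈ 0.067729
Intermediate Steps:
n(C, t) = 1/((-129 + C*t²)*(-90 + C)) (n(C, t) = 1/((-90 + C)*((C*t)*t - 129)) = 1/((-90 + C)*(C*t² - 129)) = 1/((-90 + C)*(-129 + C*t²)) = 1/((-129 + C*t²)*(-90 + C)))
B = 1/218 ≈ 0.0045872
√(B + n(-90, -201)) = √(1/218 + 1/(11610 - 129*(-90) + (-90)²*(-201)² - 90*(-90)*(-201)²)) = √(1/218 + 1/(11610 + 11610 + 8100*40401 - 90*(-90)*40401)) = √(1/218 + 1/(11610 + 11610 + 327248100 + 327248100)) = √(1/218 + 1/654519420) = √(327259819/71342616780) = √648543662622476745/11890436130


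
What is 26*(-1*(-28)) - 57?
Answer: 671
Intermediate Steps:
26*(-1*(-28)) - 57 = 26*28 - 57 = 728 - 57 = 671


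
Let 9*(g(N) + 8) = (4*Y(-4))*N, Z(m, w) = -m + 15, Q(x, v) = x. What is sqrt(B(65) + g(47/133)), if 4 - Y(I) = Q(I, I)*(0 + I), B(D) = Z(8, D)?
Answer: I*sqrt(459249)/399 ≈ 1.6984*I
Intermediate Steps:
Z(m, w) = 15 - m
B(D) = 7 (B(D) = 15 - 1*8 = 15 - 8 = 7)
Y(I) = 4 - I**2 (Y(I) = 4 - I*(0 + I) = 4 - I*I = 4 - I**2)
g(N) = -8 - 16*N/3 (g(N) = -8 + ((4*(4 - 1*(-4)**2))*N)/9 = -8 + ((4*(4 - 1*16))*N)/9 = -8 + ((4*(4 - 16))*N)/9 = -8 + ((4*(-12))*N)/9 = -8 + (-48*N)/9 = -8 - 16*N/3)
sqrt(B(65) + g(47/133)) = sqrt(7 + (-8 - 752/(3*133))) = sqrt(7 + (-8 - 16/3*47/133)) = sqrt(7 + (-8 - 752/399)) = sqrt(7 - 3944/399) = sqrt(-1151/399) = I*sqrt(459249)/399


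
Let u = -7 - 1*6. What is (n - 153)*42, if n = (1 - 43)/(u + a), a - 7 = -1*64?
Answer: -32004/5 ≈ -6400.8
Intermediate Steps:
u = -13 (u = -7 - 6 = -13)
a = -57 (a = 7 - 1*64 = 7 - 64 = -57)
n = 3/5 (n = (1 - 43)/(-13 - 57) = -42/(-70) = -42*(-1/70) = 3/5 ≈ 0.60000)
(n - 153)*42 = (3/5 - 153)*42 = -762/5*42 = -32004/5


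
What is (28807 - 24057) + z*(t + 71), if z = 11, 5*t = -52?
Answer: 27083/5 ≈ 5416.6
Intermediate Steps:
t = -52/5 (t = (1/5)*(-52) = -52/5 ≈ -10.400)
(28807 - 24057) + z*(t + 71) = (28807 - 24057) + 11*(-52/5 + 71) = 4750 + 11*(303/5) = 4750 + 3333/5 = 27083/5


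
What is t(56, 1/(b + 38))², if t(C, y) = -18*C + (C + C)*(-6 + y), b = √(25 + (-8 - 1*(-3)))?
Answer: 22276757496/7921 + 4179112*√5/7921 ≈ 2.8135e+6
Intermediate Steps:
b = 2*√5 (b = √(25 + (-8 + 3)) = √(25 - 5) = √20 = 2*√5 ≈ 4.4721)
t(C, y) = -18*C + 2*C*(-6 + y) (t(C, y) = -18*C + (2*C)*(-6 + y) = -18*C + 2*C*(-6 + y))
t(56, 1/(b + 38))² = (2*56*(-15 + 1/(2*√5 + 38)))² = (2*56*(-15 + 1/(38 + 2*√5)))² = (-1680 + 112/(38 + 2*√5))²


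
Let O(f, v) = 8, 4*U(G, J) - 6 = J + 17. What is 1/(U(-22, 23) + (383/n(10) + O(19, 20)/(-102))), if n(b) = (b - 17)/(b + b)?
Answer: -714/773165 ≈ -0.00092348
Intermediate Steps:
U(G, J) = 23/4 + J/4 (U(G, J) = 3/2 + (J + 17)/4 = 3/2 + (17 + J)/4 = 3/2 + (17/4 + J/4) = 23/4 + J/4)
n(b) = (-17 + b)/(2*b) (n(b) = (-17 + b)/((2*b)) = (-17 + b)*(1/(2*b)) = (-17 + b)/(2*b))
1/(U(-22, 23) + (383/n(10) + O(19, 20)/(-102))) = 1/((23/4 + (1/4)*23) + (383/(((1/2)*(-17 + 10)/10)) + 8/(-102))) = 1/((23/4 + 23/4) + (383/(((1/2)*(1/10)*(-7))) + 8*(-1/102))) = 1/(23/2 + (383/(-7/20) - 4/51)) = 1/(23/2 + (383*(-20/7) - 4/51)) = 1/(23/2 + (-7660/7 - 4/51)) = 1/(23/2 - 390688/357) = 1/(-773165/714) = -714/773165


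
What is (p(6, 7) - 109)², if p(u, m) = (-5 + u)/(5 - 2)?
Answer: 106276/9 ≈ 11808.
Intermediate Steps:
p(u, m) = -5/3 + u/3 (p(u, m) = (-5 + u)/3 = (-5 + u)*(⅓) = -5/3 + u/3)
(p(6, 7) - 109)² = ((-5/3 + (⅓)*6) - 109)² = ((-5/3 + 2) - 109)² = (⅓ - 109)² = (-326/3)² = 106276/9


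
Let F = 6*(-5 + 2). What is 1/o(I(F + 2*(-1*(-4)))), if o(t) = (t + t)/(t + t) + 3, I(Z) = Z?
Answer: 1/4 ≈ 0.25000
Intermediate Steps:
F = -18 (F = 6*(-3) = -18)
o(t) = 4 (o(t) = (2*t)/((2*t)) + 3 = (2*t)*(1/(2*t)) + 3 = 1 + 3 = 4)
1/o(I(F + 2*(-1*(-4)))) = 1/4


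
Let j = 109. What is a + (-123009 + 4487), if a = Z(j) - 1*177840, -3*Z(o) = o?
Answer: -889195/3 ≈ -2.9640e+5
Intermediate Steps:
Z(o) = -o/3
a = -533629/3 (a = -1/3*109 - 1*177840 = -109/3 - 177840 = -533629/3 ≈ -1.7788e+5)
a + (-123009 + 4487) = -533629/3 + (-123009 + 4487) = -533629/3 - 118522 = -889195/3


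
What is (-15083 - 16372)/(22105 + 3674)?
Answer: -10485/8593 ≈ -1.2202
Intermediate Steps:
(-15083 - 16372)/(22105 + 3674) = -31455/25779 = -31455*1/25779 = -10485/8593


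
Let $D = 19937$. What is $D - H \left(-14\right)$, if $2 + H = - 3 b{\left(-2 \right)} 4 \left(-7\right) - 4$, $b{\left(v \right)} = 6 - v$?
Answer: $29261$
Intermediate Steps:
$H = 666$ ($H = -2 - \left(4 - - 3 \left(6 - -2\right) 4 \left(-7\right)\right) = -2 - \left(4 - - 3 \left(6 + 2\right) 4 \left(-7\right)\right) = -2 - \left(4 - \left(-3\right) 8 \cdot 4 \left(-7\right)\right) = -2 - \left(4 - \left(-24\right) 4 \left(-7\right)\right) = -2 - -668 = -2 + \left(672 - 4\right) = -2 + 668 = 666$)
$D - H \left(-14\right) = 19937 - 666 \left(-14\right) = 19937 - -9324 = 19937 + 9324 = 29261$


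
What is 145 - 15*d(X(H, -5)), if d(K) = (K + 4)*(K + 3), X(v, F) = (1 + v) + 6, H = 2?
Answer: -2195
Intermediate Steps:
X(v, F) = 7 + v
d(K) = (3 + K)*(4 + K) (d(K) = (4 + K)*(3 + K) = (3 + K)*(4 + K))
145 - 15*d(X(H, -5)) = 145 - 15*(12 + (7 + 2)² + 7*(7 + 2)) = 145 - 15*(12 + 9² + 7*9) = 145 - 15*(12 + 81 + 63) = 145 - 15*156 = 145 - 2340 = -2195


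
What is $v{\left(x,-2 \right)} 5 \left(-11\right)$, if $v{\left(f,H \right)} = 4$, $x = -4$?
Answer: $-220$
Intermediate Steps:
$v{\left(x,-2 \right)} 5 \left(-11\right) = 4 \cdot 5 \left(-11\right) = 20 \left(-11\right) = -220$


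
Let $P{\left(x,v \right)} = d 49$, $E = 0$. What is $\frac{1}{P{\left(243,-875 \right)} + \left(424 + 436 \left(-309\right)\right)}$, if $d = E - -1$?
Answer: $- \frac{1}{134251} \approx -7.4487 \cdot 10^{-6}$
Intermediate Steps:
$d = 1$ ($d = 0 - -1 = 0 + 1 = 1$)
$P{\left(x,v \right)} = 49$ ($P{\left(x,v \right)} = 1 \cdot 49 = 49$)
$\frac{1}{P{\left(243,-875 \right)} + \left(424 + 436 \left(-309\right)\right)} = \frac{1}{49 + \left(424 + 436 \left(-309\right)\right)} = \frac{1}{49 + \left(424 - 134724\right)} = \frac{1}{49 - 134300} = \frac{1}{-134251} = - \frac{1}{134251}$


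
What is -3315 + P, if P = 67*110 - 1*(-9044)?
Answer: 13099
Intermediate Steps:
P = 16414 (P = 7370 + 9044 = 16414)
-3315 + P = -3315 + 16414 = 13099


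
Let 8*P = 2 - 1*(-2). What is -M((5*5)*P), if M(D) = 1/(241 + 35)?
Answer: -1/276 ≈ -0.0036232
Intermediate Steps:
P = ½ (P = (2 - 1*(-2))/8 = (2 + 2)/8 = (⅛)*4 = ½ ≈ 0.50000)
M(D) = 1/276
-M((5*5)*P) = -1*1/276 = -1/276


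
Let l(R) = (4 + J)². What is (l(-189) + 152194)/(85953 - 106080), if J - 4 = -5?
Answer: -152203/20127 ≈ -7.5621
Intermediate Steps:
J = -1 (J = 4 - 5 = -1)
l(R) = 9 (l(R) = (4 - 1)² = 3² = 9)
(l(-189) + 152194)/(85953 - 106080) = (9 + 152194)/(85953 - 106080) = 152203/(-20127) = 152203*(-1/20127) = -152203/20127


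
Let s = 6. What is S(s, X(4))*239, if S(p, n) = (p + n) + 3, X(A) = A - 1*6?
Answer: 1673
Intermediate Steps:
X(A) = -6 + A (X(A) = A - 6 = -6 + A)
S(p, n) = 3 + n + p (S(p, n) = (n + p) + 3 = 3 + n + p)
S(s, X(4))*239 = (3 + (-6 + 4) + 6)*239 = (3 - 2 + 6)*239 = 7*239 = 1673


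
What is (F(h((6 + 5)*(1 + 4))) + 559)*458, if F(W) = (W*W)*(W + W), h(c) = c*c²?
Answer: 4218515790929943522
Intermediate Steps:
h(c) = c³
F(W) = 2*W³ (F(W) = W²*(2*W) = 2*W³)
(F(h((6 + 5)*(1 + 4))) + 559)*458 = (2*(((6 + 5)*(1 + 4))³)³ + 559)*458 = (2*((11*5)³)³ + 559)*458 = (2*(55³)³ + 559)*458 = (2*166375³ + 559)*458 = (2*4605366583984375 + 559)*458 = (9210733167968750 + 559)*458 = 9210733167969309*458 = 4218515790929943522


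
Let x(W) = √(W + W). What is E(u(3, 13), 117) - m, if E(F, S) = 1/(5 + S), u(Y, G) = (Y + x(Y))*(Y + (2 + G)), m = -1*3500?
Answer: 427001/122 ≈ 3500.0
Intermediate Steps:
m = -3500
x(W) = √2*√W (x(W) = √(2*W) = √2*√W)
u(Y, G) = (Y + √2*√Y)*(2 + G + Y) (u(Y, G) = (Y + √2*√Y)*(Y + (2 + G)) = (Y + √2*√Y)*(2 + G + Y))
E(u(3, 13), 117) - m = 1/(5 + 117) - 1*(-3500) = 1/122 + 3500 = 427001/122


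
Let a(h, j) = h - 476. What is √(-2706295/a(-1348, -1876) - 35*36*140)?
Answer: I*√36371392770/456 ≈ 418.23*I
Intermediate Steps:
a(h, j) = -476 + h
√(-2706295/a(-1348, -1876) - 35*36*140) = √(-2706295/(-476 - 1348) - 35*36*140) = √(-2706295/(-1824) - 1260*140) = √(-2706295*(-1/1824) - 176400) = √(2706295/1824 - 176400) = √(-319047305/1824) = I*√36371392770/456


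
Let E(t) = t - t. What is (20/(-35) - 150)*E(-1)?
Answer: 0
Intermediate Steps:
E(t) = 0
(20/(-35) - 150)*E(-1) = (20/(-35) - 150)*0 = (20*(-1/35) - 150)*0 = (-4/7 - 150)*0 = -1054/7*0 = 0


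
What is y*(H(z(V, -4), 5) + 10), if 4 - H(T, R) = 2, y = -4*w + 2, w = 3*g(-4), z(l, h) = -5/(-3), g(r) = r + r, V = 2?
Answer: 1176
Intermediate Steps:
g(r) = 2*r
z(l, h) = 5/3 (z(l, h) = -5*(-⅓) = 5/3)
w = -24 (w = 3*(2*(-4)) = 3*(-8) = -24)
y = 98 (y = -4*(-24) + 2 = 96 + 2 = 98)
H(T, R) = 2 (H(T, R) = 4 - 1*2 = 4 - 2 = 2)
y*(H(z(V, -4), 5) + 10) = 98*(2 + 10) = 98*12 = 1176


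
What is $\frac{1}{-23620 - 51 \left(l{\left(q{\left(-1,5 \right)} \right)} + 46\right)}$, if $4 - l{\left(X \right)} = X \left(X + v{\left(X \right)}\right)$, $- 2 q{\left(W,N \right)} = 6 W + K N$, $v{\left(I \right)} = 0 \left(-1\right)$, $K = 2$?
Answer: $- \frac{1}{25966} \approx -3.8512 \cdot 10^{-5}$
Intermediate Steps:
$v{\left(I \right)} = 0$
$q{\left(W,N \right)} = - N - 3 W$ ($q{\left(W,N \right)} = - \frac{6 W + 2 N}{2} = - \frac{2 N + 6 W}{2} = - N - 3 W$)
$l{\left(X \right)} = 4 - X^{2}$ ($l{\left(X \right)} = 4 - X \left(X + 0\right) = 4 - X X = 4 - X^{2}$)
$\frac{1}{-23620 - 51 \left(l{\left(q{\left(-1,5 \right)} \right)} + 46\right)} = \frac{1}{-23620 - 51 \left(\left(4 - \left(\left(-1\right) 5 - -3\right)^{2}\right) + 46\right)} = \frac{1}{-23620 - 51 \left(\left(4 - \left(-5 + 3\right)^{2}\right) + 46\right)} = \frac{1}{-23620 - 51 \left(\left(4 - \left(-2\right)^{2}\right) + 46\right)} = \frac{1}{-23620 - 51 \left(\left(4 - 4\right) + 46\right)} = \frac{1}{-23620 - 51 \left(0 + 46\right)} = \frac{1}{-23620 - 2346} = \frac{1}{-25966} = - \frac{1}{25966}$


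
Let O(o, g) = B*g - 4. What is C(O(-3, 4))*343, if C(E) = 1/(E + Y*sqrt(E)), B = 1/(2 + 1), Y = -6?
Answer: -1029/116 + 3087*I*sqrt(6)/232 ≈ -8.8707 + 32.593*I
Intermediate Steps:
B = 1/3 ≈ 0.33333
O(o, g) = -4 + g/3 (O(o, g) = g/3 - 4 = -4 + g/3)
C(E) = 1/(E - 6*sqrt(E))
C(O(-3, 4))*343 = 343/((-4 + (1/3)*4) - 6*sqrt(-4 + (1/3)*4)) = 343/((-4 + 4/3) - 6*sqrt(-4 + 4/3)) = 343/(-8/3 - 4*I*sqrt(6))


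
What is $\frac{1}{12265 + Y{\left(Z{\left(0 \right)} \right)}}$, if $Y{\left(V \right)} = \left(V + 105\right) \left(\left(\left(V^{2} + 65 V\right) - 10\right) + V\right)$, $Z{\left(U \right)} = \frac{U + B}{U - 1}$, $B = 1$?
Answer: $\frac{1}{4465} \approx 0.00022396$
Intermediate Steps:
$Z{\left(U \right)} = \frac{1 + U}{-1 + U}$ ($Z{\left(U \right)} = \frac{U + 1}{U - 1} = \frac{1 + U}{-1 + U}$)
$Y{\left(V \right)} = \left(105 + V\right) \left(-10 + V^{2} + 66 V\right)$ ($Y{\left(V \right)} = \left(105 + V\right) \left(\left(-10 + V^{2} + 65 V\right) + V\right) = \left(105 + V\right) \left(-10 + V^{2} + 66 V\right)$)
$\frac{1}{12265 + Y{\left(Z{\left(0 \right)} \right)}} = \frac{1}{12265 + \left(-1050 + \left(\frac{1 + 0}{-1 + 0}\right)^{3} + 171 \left(\frac{1 + 0}{-1 + 0}\right)^{2} + 6920 \frac{1 + 0}{-1 + 0}\right)} = \frac{1}{12265 + \left(-1050 + \left(\frac{1}{-1} \cdot 1\right)^{3} + 171 \left(\frac{1}{-1} \cdot 1\right)^{2} + 6920 \frac{1}{-1} \cdot 1\right)} = \frac{1}{12265 + \left(-1050 + \left(\left(-1\right) 1\right)^{3} + 171 \left(\left(-1\right) 1\right)^{2} + 6920 \left(\left(-1\right) 1\right)\right)} = \frac{1}{12265 + \left(-1050 + \left(-1\right)^{3} + 171 \left(-1\right)^{2} + 6920 \left(-1\right)\right)} = \frac{1}{12265 - 7800} = \frac{1}{4465}$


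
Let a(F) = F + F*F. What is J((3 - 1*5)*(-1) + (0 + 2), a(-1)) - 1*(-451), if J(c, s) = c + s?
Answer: 455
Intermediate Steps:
a(F) = F + F²
J((3 - 1*5)*(-1) + (0 + 2), a(-1)) - 1*(-451) = (((3 - 1*5)*(-1) + (0 + 2)) - (1 - 1)) - 1*(-451) = (((3 - 5)*(-1) + 2) - 1*0) + 451 = ((-2*(-1) + 2) + 0) + 451 = ((2 + 2) + 0) + 451 = (4 + 0) + 451 = 4 + 451 = 455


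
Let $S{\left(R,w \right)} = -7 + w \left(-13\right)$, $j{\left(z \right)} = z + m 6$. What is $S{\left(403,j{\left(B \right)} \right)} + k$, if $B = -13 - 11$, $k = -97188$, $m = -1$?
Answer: $-96805$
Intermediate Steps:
$B = -24$ ($B = -13 - 11 = -24$)
$j{\left(z \right)} = -6 + z$ ($j{\left(z \right)} = z - 6 = -6 + z$)
$S{\left(R,w \right)} = -7 - 13 w$
$S{\left(403,j{\left(B \right)} \right)} + k = \left(-7 - 13 \left(-6 - 24\right)\right) - 97188 = \left(-7 - -390\right) - 97188 = \left(-7 + 390\right) - 97188 = 383 - 97188 = -96805$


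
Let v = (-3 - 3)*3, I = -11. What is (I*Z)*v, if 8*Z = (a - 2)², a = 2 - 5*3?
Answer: 22275/4 ≈ 5568.8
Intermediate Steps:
a = -13 (a = 2 - 15 = -13)
Z = 225/8 (Z = (-13 - 2)²/8 = (⅛)*(-15)² = (⅛)*225 = 225/8 ≈ 28.125)
v = -18 (v = -6*3 = -18)
(I*Z)*v = -11*225/8*(-18) = -2475/8*(-18) = 22275/4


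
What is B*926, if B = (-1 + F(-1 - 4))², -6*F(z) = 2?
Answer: 14816/9 ≈ 1646.2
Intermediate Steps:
F(z) = -⅓ (F(z) = -⅙*2 = -⅓)
B = 16/9 (B = (-1 - ⅓)² = (-4/3)² = 16/9 ≈ 1.7778)
B*926 = (16/9)*926 = 14816/9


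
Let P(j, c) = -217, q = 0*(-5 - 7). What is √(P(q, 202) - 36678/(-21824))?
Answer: I*√1602403330/2728 ≈ 14.674*I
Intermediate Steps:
q = 0 (q = 0*(-12) = 0)
√(P(q, 202) - 36678/(-21824)) = √(-217 - 36678/(-21824)) = √(-217 - 36678*(-1/21824)) = √(-217 + 18339/10912) = √(-2349565/10912) = I*√1602403330/2728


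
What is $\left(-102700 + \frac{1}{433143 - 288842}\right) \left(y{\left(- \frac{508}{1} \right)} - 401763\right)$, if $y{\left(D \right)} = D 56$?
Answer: $\frac{6375603419949489}{144301} \approx 4.4183 \cdot 10^{10}$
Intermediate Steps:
$y{\left(D \right)} = 56 D$
$\left(-102700 + \frac{1}{433143 - 288842}\right) \left(y{\left(- \frac{508}{1} \right)} - 401763\right) = \left(-102700 + \frac{1}{433143 - 288842}\right) \left(56 \left(- \frac{508}{1}\right) - 401763\right) = \left(-102700 + \frac{1}{144301}\right) \left(56 \left(\left(-508\right) 1\right) - 401763\right) = \left(-102700 + \frac{1}{144301}\right) \left(56 \left(-508\right) - 401763\right) = - \frac{14819712699 \left(-28448 - 401763\right)}{144301} = \left(- \frac{14819712699}{144301}\right) \left(-430211\right) = \frac{6375603419949489}{144301}$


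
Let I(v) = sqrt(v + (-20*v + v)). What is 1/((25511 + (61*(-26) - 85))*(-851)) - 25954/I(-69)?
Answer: -1/20287840 - 12977*sqrt(138)/207 ≈ -736.45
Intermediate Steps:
I(v) = 3*sqrt(2)*sqrt(-v) (I(v) = sqrt(v - 19*v) = sqrt(-18*v) = 3*sqrt(2)*sqrt(-v))
1/((25511 + (61*(-26) - 85))*(-851)) - 25954/I(-69) = 1/((25511 + (61*(-26) - 85))*(-851)) - 25954*sqrt(138)/414 = -1/851/(25511 + (-1586 - 85)) - 25954*sqrt(138)/414 = -1/851/(25511 - 1671) - 25954*sqrt(138)/414 = -1/851/23840 - 12977*sqrt(138)/207 = (1/23840)*(-1/851) - 12977*sqrt(138)/207 = -1/20287840 - 12977*sqrt(138)/207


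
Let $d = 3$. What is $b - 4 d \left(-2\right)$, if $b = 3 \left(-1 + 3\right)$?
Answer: $144$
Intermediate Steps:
$b = 6$ ($b = 3 \cdot 2 = 6$)
$b - 4 d \left(-2\right) = 6 \left(-4\right) 3 \left(-2\right) = 6 \left(\left(-12\right) \left(-2\right)\right) = 6 \cdot 24 = 144$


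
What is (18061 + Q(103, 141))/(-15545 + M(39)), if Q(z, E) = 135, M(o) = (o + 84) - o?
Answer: -18196/15461 ≈ -1.1769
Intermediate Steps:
M(o) = 84 (M(o) = (84 + o) - o = 84)
(18061 + Q(103, 141))/(-15545 + M(39)) = (18061 + 135)/(-15545 + 84) = 18196/(-15461) = 18196*(-1/15461) = -18196/15461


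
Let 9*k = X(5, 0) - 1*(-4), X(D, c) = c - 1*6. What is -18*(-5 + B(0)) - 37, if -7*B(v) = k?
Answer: 367/7 ≈ 52.429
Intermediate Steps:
X(D, c) = -6 + c (X(D, c) = c - 6 = -6 + c)
k = -2/9 (k = ((-6 + 0) - 1*(-4))/9 = (-6 + 4)/9 = (1/9)*(-2) = -2/9 ≈ -0.22222)
B(v) = 2/63 (B(v) = -1/7*(-2/9) = 2/63)
-18*(-5 + B(0)) - 37 = -18*(-5 + 2/63) - 37 = -18*(-313)/63 - 37 = -6*(-313/21) - 37 = 626/7 - 37 = 367/7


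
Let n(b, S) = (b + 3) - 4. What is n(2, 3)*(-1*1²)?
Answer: -1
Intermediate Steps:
n(b, S) = -1 + b (n(b, S) = (3 + b) - 4 = -1 + b)
n(2, 3)*(-1*1²) = (-1 + 2)*(-1*1²) = 1*(-1*1) = 1*(-1) = -1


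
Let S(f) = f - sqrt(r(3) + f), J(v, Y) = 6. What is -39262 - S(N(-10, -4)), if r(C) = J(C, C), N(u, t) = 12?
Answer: -39274 + 3*sqrt(2) ≈ -39270.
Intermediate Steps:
r(C) = 6
S(f) = f - sqrt(6 + f)
-39262 - S(N(-10, -4)) = -39262 - (12 - sqrt(6 + 12)) = -39262 - (12 - sqrt(18)) = -39262 - (12 - 3*sqrt(2)) = -39262 + (-12 + 3*sqrt(2)) = -39274 + 3*sqrt(2)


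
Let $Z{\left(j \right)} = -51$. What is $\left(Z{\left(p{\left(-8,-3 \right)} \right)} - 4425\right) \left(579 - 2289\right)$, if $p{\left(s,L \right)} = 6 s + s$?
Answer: $7653960$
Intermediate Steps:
$p{\left(s,L \right)} = 7 s$
$\left(Z{\left(p{\left(-8,-3 \right)} \right)} - 4425\right) \left(579 - 2289\right) = \left(-51 - 4425\right) \left(579 - 2289\right) = \left(-4476\right) \left(-1710\right) = 7653960$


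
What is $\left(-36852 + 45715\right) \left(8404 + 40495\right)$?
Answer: $433391837$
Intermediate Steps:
$\left(-36852 + 45715\right) \left(8404 + 40495\right) = 8863 \cdot 48899 = 433391837$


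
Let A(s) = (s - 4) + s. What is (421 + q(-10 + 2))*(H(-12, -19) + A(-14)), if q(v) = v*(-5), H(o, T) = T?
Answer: -23511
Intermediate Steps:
A(s) = -4 + 2*s (A(s) = (-4 + s) + s = -4 + 2*s)
q(v) = -5*v
(421 + q(-10 + 2))*(H(-12, -19) + A(-14)) = (421 - 5*(-10 + 2))*(-19 + (-4 + 2*(-14))) = (421 - 5*(-8))*(-19 + (-4 - 28)) = (421 + 40)*(-19 - 32) = 461*(-51) = -23511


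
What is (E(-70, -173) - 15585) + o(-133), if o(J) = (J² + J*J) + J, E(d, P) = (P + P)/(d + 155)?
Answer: 1670754/85 ≈ 19656.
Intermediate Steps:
E(d, P) = 2*P/(155 + d) (E(d, P) = (2*P)/(155 + d) = 2*P/(155 + d))
o(J) = J + 2*J² (o(J) = (J² + J²) + J = 2*J² + J = J + 2*J²)
(E(-70, -173) - 15585) + o(-133) = (2*(-173)/(155 - 70) - 15585) - 133*(1 + 2*(-133)) = (2*(-173)/85 - 15585) - 133*(1 - 266) = (2*(-173)*(1/85) - 15585) - 133*(-265) = (-346/85 - 15585) + 35245 = -1325071/85 + 35245 = 1670754/85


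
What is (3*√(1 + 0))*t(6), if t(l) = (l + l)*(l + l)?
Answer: 432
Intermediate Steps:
t(l) = 4*l² (t(l) = (2*l)*(2*l) = 4*l²)
(3*√(1 + 0))*t(6) = (3*√(1 + 0))*(4*6²) = (3*√1)*(4*36) = (3*1)*144 = 3*144 = 432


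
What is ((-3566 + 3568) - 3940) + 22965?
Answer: 19027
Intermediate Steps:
((-3566 + 3568) - 3940) + 22965 = (2 - 3940) + 22965 = -3938 + 22965 = 19027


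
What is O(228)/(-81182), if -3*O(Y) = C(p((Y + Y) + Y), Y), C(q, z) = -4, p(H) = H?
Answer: -2/121773 ≈ -1.6424e-5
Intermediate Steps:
O(Y) = 4/3 (O(Y) = -1/3*(-4) = 4/3)
O(228)/(-81182) = (4/3)/(-81182) = (4/3)*(-1/81182) = -2/121773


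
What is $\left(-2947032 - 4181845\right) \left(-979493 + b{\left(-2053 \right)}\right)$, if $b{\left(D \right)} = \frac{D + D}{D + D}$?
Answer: $6982677990484$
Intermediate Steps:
$b{\left(D \right)} = 1$ ($b{\left(D \right)} = \frac{2 D}{2 D} = 2 D \frac{1}{2 D} = 1$)
$\left(-2947032 - 4181845\right) \left(-979493 + b{\left(-2053 \right)}\right) = \left(-2947032 - 4181845\right) \left(-979493 + 1\right) = \left(-7128877\right) \left(-979492\right) = 6982677990484$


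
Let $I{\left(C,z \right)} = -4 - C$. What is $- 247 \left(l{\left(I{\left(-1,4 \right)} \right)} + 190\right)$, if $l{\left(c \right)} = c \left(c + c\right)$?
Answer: $-51376$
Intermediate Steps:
$l{\left(c \right)} = 2 c^{2}$ ($l{\left(c \right)} = c 2 c = 2 c^{2}$)
$- 247 \left(l{\left(I{\left(-1,4 \right)} \right)} + 190\right) = - 247 \left(2 \left(-4 - -1\right)^{2} + 190\right) = - 247 \left(2 \left(-4 + 1\right)^{2} + 190\right) = - 247 \left(2 \left(-3\right)^{2} + 190\right) = - 247 \left(2 \cdot 9 + 190\right) = - 247 \left(18 + 190\right) = \left(-247\right) 208 = -51376$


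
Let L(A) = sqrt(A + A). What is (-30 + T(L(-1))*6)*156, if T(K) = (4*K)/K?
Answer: -936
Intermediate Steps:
L(A) = sqrt(2)*sqrt(A) (L(A) = sqrt(2*A) = sqrt(2)*sqrt(A))
T(K) = 4
(-30 + T(L(-1))*6)*156 = (-30 + 4*6)*156 = (-30 + 24)*156 = -6*156 = -936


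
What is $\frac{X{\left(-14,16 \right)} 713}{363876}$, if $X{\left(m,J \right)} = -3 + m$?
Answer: $- \frac{12121}{363876} \approx -0.033311$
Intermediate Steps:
$\frac{X{\left(-14,16 \right)} 713}{363876} = \frac{\left(-3 - 14\right) 713}{363876} = \left(-17\right) 713 \cdot \frac{1}{363876} = \left(-12121\right) \frac{1}{363876} = - \frac{12121}{363876}$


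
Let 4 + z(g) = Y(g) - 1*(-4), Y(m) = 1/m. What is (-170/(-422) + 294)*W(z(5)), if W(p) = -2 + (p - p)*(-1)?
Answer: -124238/211 ≈ -588.81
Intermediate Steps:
z(g) = 1/g (z(g) = -4 + (1/g - 1*(-4)) = -4 + (1/g + 4) = -4 + (4 + 1/g) = 1/g)
W(p) = -2 (W(p) = -2 + 0*(-1) = -2 + 0 = -2)
(-170/(-422) + 294)*W(z(5)) = (-170/(-422) + 294)*(-2) = (-170*(-1/422) + 294)*(-2) = (85/211 + 294)*(-2) = (62119/211)*(-2) = -124238/211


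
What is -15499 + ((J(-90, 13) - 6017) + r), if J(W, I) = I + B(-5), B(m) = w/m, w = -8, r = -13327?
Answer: -174142/5 ≈ -34828.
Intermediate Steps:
B(m) = -8/m
J(W, I) = 8/5 + I (J(W, I) = I - 8/(-5) = I - 8*(-1/5) = I + 8/5 = 8/5 + I)
-15499 + ((J(-90, 13) - 6017) + r) = -15499 + (((8/5 + 13) - 6017) - 13327) = -15499 + ((73/5 - 6017) - 13327) = -15499 + (-30012/5 - 13327) = -15499 - 96647/5 = -174142/5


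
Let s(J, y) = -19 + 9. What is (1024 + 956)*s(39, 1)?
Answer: -19800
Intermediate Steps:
s(J, y) = -10
(1024 + 956)*s(39, 1) = (1024 + 956)*(-10) = 1980*(-10) = -19800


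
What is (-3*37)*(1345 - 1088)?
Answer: -28527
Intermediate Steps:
(-3*37)*(1345 - 1088) = -111*257 = -28527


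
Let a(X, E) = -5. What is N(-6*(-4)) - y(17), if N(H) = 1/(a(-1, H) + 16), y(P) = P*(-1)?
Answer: 188/11 ≈ 17.091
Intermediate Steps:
y(P) = -P
N(H) = 1/11 (N(H) = 1/(-5 + 16) = 1/11)
N(-6*(-4)) - y(17) = 1/11 - (-1)*17 = 1/11 - 1*(-17) = 1/11 + 17 = 188/11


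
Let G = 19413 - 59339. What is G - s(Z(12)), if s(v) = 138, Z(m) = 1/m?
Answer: -40064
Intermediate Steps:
G = -39926
G - s(Z(12)) = -39926 - 1*138 = -39926 - 138 = -40064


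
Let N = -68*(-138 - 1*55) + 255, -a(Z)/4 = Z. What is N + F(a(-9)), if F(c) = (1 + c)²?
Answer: 14748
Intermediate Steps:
a(Z) = -4*Z
N = 13379 (N = -68*(-138 - 55) + 255 = -68*(-193) + 255 = 13124 + 255 = 13379)
N + F(a(-9)) = 13379 + (1 - 4*(-9))² = 13379 + (1 + 36)² = 13379 + 37² = 13379 + 1369 = 14748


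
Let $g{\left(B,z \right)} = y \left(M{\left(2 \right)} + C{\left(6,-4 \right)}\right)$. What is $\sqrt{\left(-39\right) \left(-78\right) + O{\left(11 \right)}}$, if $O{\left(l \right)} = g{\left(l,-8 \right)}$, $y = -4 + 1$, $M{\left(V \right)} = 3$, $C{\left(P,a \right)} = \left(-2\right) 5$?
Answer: $\sqrt{3063} \approx 55.344$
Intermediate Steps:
$C{\left(P,a \right)} = -10$
$y = -3$
$g{\left(B,z \right)} = 21$ ($g{\left(B,z \right)} = - 3 \left(3 - 10\right) = \left(-3\right) \left(-7\right) = 21$)
$O{\left(l \right)} = 21$
$\sqrt{\left(-39\right) \left(-78\right) + O{\left(11 \right)}} = \sqrt{\left(-39\right) \left(-78\right) + 21} = \sqrt{3042 + 21} = \sqrt{3063}$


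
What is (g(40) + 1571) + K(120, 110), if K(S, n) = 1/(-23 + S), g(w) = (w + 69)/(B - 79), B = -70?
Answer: 22695239/14453 ≈ 1570.3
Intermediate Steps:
g(w) = -69/149 - w/149 (g(w) = (w + 69)/(-70 - 79) = (69 + w)/(-149) = (69 + w)*(-1/149) = -69/149 - w/149)
(g(40) + 1571) + K(120, 110) = ((-69/149 - 1/149*40) + 1571) + 1/(-23 + 120) = ((-69/149 - 40/149) + 1571) + 1/97 = (-109/149 + 1571) + 1/97 = 233970/149 + 1/97 = 22695239/14453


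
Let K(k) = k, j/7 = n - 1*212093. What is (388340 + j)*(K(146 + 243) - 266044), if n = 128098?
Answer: 53031379375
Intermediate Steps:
j = -587965 (j = 7*(128098 - 1*212093) = 7*(128098 - 212093) = 7*(-83995) = -587965)
(388340 + j)*(K(146 + 243) - 266044) = (388340 - 587965)*((146 + 243) - 266044) = -199625*(389 - 266044) = -199625*(-265655) = 53031379375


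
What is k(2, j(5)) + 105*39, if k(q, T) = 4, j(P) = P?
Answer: 4099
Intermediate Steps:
k(2, j(5)) + 105*39 = 4 + 105*39 = 4 + 4095 = 4099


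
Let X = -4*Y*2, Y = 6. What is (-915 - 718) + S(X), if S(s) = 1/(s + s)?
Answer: -156769/96 ≈ -1633.0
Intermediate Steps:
X = -48 (X = -4*6*2 = -24*2 = -48)
S(s) = 1/(2*s)
(-915 - 718) + S(X) = (-915 - 718) + (½)/(-48) = -1633 + (½)*(-1/48) = -1633 - 1/96 = -156769/96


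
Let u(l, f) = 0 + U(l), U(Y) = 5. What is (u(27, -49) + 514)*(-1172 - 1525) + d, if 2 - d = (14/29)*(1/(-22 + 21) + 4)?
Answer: -40592531/29 ≈ -1.3997e+6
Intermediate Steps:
u(l, f) = 5 (u(l, f) = 0 + 5 = 5)
d = 16/29 (d = 2 - 14/29*(1/(-22 + 21) + 4) = 2 - 14*(1/29)*(1/(-1) + 4) = 2 - 14*(-1 + 4)/29 = 2 - 14*3/29 = 2 - 1*42/29 = 2 - 42/29 = 16/29 ≈ 0.55172)
(u(27, -49) + 514)*(-1172 - 1525) + d = (5 + 514)*(-1172 - 1525) + 16/29 = 519*(-2697) + 16/29 = -1399743 + 16/29 = -40592531/29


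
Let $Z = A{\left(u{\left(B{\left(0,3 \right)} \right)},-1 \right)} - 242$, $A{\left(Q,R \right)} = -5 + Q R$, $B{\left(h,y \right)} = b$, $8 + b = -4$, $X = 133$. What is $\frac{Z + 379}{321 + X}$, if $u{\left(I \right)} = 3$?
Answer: $\frac{129}{454} \approx 0.28414$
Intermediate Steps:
$b = -12$ ($b = -8 - 4 = -12$)
$B{\left(h,y \right)} = -12$
$Z = -250$ ($Z = \left(-5 + 3 \left(-1\right)\right) - 242 = \left(-5 - 3\right) - 242 = -8 - 242 = -250$)
$\frac{Z + 379}{321 + X} = \frac{-250 + 379}{321 + 133} = \frac{129}{454}$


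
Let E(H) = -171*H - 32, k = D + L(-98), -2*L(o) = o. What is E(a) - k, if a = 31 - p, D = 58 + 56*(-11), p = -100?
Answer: -21924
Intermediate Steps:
L(o) = -o/2
D = -558 (D = 58 - 616 = -558)
k = -509 (k = -558 - 1/2*(-98) = -558 + 49 = -509)
a = 131 (a = 31 - 1*(-100) = 31 + 100 = 131)
E(H) = -32 - 171*H
E(a) - k = (-32 - 171*131) - 1*(-509) = (-32 - 22401) + 509 = -22433 + 509 = -21924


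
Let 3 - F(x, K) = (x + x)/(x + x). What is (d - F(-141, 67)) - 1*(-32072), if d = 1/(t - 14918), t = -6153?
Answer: 675746969/21071 ≈ 32070.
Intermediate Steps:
F(x, K) = 2 (F(x, K) = 3 - (x + x)/(x + x) = 3 - 2*x/(2*x) = 3 - 2*x*1/(2*x) = 3 - 1*1 = 3 - 1 = 2)
d = -1/21071 (d = 1/(-6153 - 14918) = 1/(-21071) = -1/21071 ≈ -4.7459e-5)
(d - F(-141, 67)) - 1*(-32072) = (-1/21071 - 1*2) - 1*(-32072) = (-1/21071 - 2) + 32072 = -42143/21071 + 32072 = 675746969/21071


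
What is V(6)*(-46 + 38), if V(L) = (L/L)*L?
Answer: -48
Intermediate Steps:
V(L) = L (V(L) = 1*L = L)
V(6)*(-46 + 38) = 6*(-46 + 38) = 6*(-8) = -48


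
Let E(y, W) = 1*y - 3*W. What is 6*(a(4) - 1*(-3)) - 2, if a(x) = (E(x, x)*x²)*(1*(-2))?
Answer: 1552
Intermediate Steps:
E(y, W) = y - 3*W
a(x) = 4*x³ (a(x) = ((x - 3*x)*x²)*(1*(-2)) = ((-2*x)*x²)*(-2) = -2*x³*(-2) = 4*x³)
6*(a(4) - 1*(-3)) - 2 = 6*(4*4³ - 1*(-3)) - 2 = 6*(4*64 + 3) - 2 = 6*(256 + 3) - 2 = 6*259 - 2 = 1554 - 2 = 1552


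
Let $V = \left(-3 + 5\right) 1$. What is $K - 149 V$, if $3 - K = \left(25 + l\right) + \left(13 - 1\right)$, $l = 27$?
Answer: $-359$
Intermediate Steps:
$K = -61$ ($K = 3 - \left(\left(25 + 27\right) + \left(13 - 1\right)\right) = 3 - \left(52 + \left(13 - 1\right)\right) = 3 - \left(52 + 12\right) = 3 - 64 = -61$)
$V = 2$ ($V = 2 \cdot 1 = 2$)
$K - 149 V = -61 - 298 = -359$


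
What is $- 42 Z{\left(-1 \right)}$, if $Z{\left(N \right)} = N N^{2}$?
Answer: $42$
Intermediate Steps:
$Z{\left(N \right)} = N^{3}$
$- 42 Z{\left(-1 \right)} = - 42 \left(-1\right)^{3} = \left(-42\right) \left(-1\right) = 42$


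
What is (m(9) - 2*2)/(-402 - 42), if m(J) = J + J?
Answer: -7/222 ≈ -0.031532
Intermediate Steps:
m(J) = 2*J
(m(9) - 2*2)/(-402 - 42) = (2*9 - 2*2)/(-402 - 42) = (18 - 4)/(-444) = 14*(-1/444) = -7/222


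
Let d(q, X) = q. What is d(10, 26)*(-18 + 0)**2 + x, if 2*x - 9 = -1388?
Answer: 5101/2 ≈ 2550.5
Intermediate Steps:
x = -1379/2 (x = 9/2 + (1/2)*(-1388) = 9/2 - 694 = -1379/2 ≈ -689.50)
d(10, 26)*(-18 + 0)**2 + x = 10*(-18 + 0)**2 - 1379/2 = 10*(-18)**2 - 1379/2 = 10*324 - 1379/2 = 3240 - 1379/2 = 5101/2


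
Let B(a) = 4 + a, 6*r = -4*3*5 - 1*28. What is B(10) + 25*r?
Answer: -1058/3 ≈ -352.67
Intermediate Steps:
r = -44/3 (r = (-4*3*5 - 1*28)/6 = (-12*5 - 28)/6 = (-60 - 28)/6 = (⅙)*(-88) = -44/3 ≈ -14.667)
B(10) + 25*r = (4 + 10) + 25*(-44/3) = 14 - 1100/3 = -1058/3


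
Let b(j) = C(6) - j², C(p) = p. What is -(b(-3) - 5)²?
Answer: -64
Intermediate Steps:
b(j) = 6 - j²
-(b(-3) - 5)² = -((6 - 1*(-3)²) - 5)² = -((6 - 1*9) - 5)² = -((6 - 9) - 5)² = -(-3 - 5)² = -1*(-8)² = -1*64 = -64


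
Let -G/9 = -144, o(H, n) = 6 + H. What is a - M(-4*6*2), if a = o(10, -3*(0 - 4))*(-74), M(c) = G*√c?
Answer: -1184 - 5184*I*√3 ≈ -1184.0 - 8979.0*I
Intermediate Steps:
G = 1296 (G = -9*(-144) = 1296)
M(c) = 1296*√c
a = -1184 (a = (6 + 10)*(-74) = 16*(-74) = -1184)
a - M(-4*6*2) = -1184 - 1296*√(-4*6*2) = -1184 - 1296*√(-24*2) = -1184 - 1296*√(-48) = -1184 - 1296*4*I*√3 = -1184 - 5184*I*√3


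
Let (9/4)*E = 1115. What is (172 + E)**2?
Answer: 36096064/81 ≈ 4.4563e+5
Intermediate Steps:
E = 4460/9 (E = (4/9)*1115 = 4460/9 ≈ 495.56)
(172 + E)**2 = (172 + 4460/9)**2 = (6008/9)**2 = 36096064/81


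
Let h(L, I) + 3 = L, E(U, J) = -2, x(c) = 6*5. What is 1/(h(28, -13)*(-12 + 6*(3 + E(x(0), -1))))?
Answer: -1/150 ≈ -0.0066667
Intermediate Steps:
x(c) = 30
h(L, I) = -3 + L
1/(h(28, -13)*(-12 + 6*(3 + E(x(0), -1)))) = 1/((-3 + 28)*(-12 + 6*(3 - 2))) = 1/(25*(-12 + 6*1)) = 1/(25*(-12 + 6)) = 1/(25*(-6)) = 1/(-150) = -1/150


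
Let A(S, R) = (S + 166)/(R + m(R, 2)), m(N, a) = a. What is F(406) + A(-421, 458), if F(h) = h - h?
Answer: -51/92 ≈ -0.55435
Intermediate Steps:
F(h) = 0
A(S, R) = (166 + S)/(2 + R) (A(S, R) = (S + 166)/(R + 2) = (166 + S)/(2 + R))
F(406) + A(-421, 458) = 0 + (166 - 421)/(2 + 458) = 0 - 255/460 = 0 + (1/460)*(-255) = 0 - 51/92 = -51/92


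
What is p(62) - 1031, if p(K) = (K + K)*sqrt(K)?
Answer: -1031 + 124*sqrt(62) ≈ -54.623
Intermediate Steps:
p(K) = 2*K**(3/2) (p(K) = (2*K)*sqrt(K) = 2*K**(3/2))
p(62) - 1031 = 2*62**(3/2) - 1031 = 2*(62*sqrt(62)) - 1031 = 124*sqrt(62) - 1031 = -1031 + 124*sqrt(62)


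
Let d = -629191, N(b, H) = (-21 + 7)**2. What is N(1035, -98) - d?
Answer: 629387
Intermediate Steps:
N(b, H) = 196 (N(b, H) = (-14)**2 = 196)
N(1035, -98) - d = 196 - 1*(-629191) = 196 + 629191 = 629387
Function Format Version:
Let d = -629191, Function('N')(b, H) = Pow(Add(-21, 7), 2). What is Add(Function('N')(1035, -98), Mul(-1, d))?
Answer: 629387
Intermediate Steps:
Function('N')(b, H) = 196 (Function('N')(b, H) = Pow(-14, 2) = 196)
Add(Function('N')(1035, -98), Mul(-1, d)) = Add(196, Mul(-1, -629191)) = Add(196, 629191) = 629387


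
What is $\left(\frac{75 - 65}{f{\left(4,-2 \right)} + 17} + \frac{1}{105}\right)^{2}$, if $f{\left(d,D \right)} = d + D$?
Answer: $\frac{1142761}{3980025} \approx 0.28712$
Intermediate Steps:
$f{\left(d,D \right)} = D + d$
$\left(\frac{75 - 65}{f{\left(4,-2 \right)} + 17} + \frac{1}{105}\right)^{2} = \left(\frac{75 - 65}{\left(-2 + 4\right) + 17} + \frac{1}{105}\right)^{2} = \left(\frac{10}{2 + 17} + \frac{1}{105}\right)^{2} = \left(\frac{10}{19} + \frac{1}{105}\right)^{2} = \left(\frac{1069}{1995}\right)^{2} = \frac{1142761}{3980025}$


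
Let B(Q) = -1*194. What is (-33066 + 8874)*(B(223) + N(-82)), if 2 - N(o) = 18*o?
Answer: -31062528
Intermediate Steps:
B(Q) = -194
N(o) = 2 - 18*o
(-33066 + 8874)*(B(223) + N(-82)) = (-33066 + 8874)*(-194 + (2 - 18*(-82))) = -24192*(-194 + (2 + 1476)) = -24192*(-194 + 1478) = -24192*1284 = -31062528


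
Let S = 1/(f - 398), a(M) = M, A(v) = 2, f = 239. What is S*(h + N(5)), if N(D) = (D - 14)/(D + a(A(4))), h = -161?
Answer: 1136/1113 ≈ 1.0207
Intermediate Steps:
N(D) = (-14 + D)/(2 + D) (N(D) = (D - 14)/(D + 2) = (-14 + D)/(2 + D))
S = -1/159 (S = 1/(239 - 398) = 1/(-159) = -1/159 ≈ -0.0062893)
S*(h + N(5)) = -(-161 + (-14 + 5)/(2 + 5))/159 = -(-161 - 9/7)/159 = -1/159*(-1136/7) = 1136/1113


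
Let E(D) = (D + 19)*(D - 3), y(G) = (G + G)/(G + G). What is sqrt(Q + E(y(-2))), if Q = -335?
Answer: 5*I*sqrt(15) ≈ 19.365*I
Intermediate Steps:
y(G) = 1 (y(G) = (2*G)/((2*G)) = (2*G)*(1/(2*G)) = 1)
E(D) = (-3 + D)*(19 + D) (E(D) = (19 + D)*(-3 + D) = (-3 + D)*(19 + D))
sqrt(Q + E(y(-2))) = sqrt(-335 + (-57 + 1**2 + 16*1)) = sqrt(-335 + (-57 + 1 + 16)) = sqrt(-335 - 40) = sqrt(-375) = 5*I*sqrt(15)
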